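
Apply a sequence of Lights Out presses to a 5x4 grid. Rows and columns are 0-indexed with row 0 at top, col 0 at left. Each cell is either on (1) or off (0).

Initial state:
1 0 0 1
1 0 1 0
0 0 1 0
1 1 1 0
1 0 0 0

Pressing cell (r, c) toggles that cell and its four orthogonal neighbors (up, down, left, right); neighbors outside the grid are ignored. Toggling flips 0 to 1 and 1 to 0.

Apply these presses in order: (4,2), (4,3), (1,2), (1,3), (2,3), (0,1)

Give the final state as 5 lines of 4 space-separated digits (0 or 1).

Answer: 0 1 0 0
1 0 1 1
0 0 1 0
1 1 0 0
1 1 0 0

Derivation:
After press 1 at (4,2):
1 0 0 1
1 0 1 0
0 0 1 0
1 1 0 0
1 1 1 1

After press 2 at (4,3):
1 0 0 1
1 0 1 0
0 0 1 0
1 1 0 1
1 1 0 0

After press 3 at (1,2):
1 0 1 1
1 1 0 1
0 0 0 0
1 1 0 1
1 1 0 0

After press 4 at (1,3):
1 0 1 0
1 1 1 0
0 0 0 1
1 1 0 1
1 1 0 0

After press 5 at (2,3):
1 0 1 0
1 1 1 1
0 0 1 0
1 1 0 0
1 1 0 0

After press 6 at (0,1):
0 1 0 0
1 0 1 1
0 0 1 0
1 1 0 0
1 1 0 0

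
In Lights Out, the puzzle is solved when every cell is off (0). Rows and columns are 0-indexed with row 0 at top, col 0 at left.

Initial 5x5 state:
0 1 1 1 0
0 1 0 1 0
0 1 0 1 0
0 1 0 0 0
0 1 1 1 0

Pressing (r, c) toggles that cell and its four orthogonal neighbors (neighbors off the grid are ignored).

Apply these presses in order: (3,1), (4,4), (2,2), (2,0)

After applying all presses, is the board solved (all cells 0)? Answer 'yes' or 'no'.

After press 1 at (3,1):
0 1 1 1 0
0 1 0 1 0
0 0 0 1 0
1 0 1 0 0
0 0 1 1 0

After press 2 at (4,4):
0 1 1 1 0
0 1 0 1 0
0 0 0 1 0
1 0 1 0 1
0 0 1 0 1

After press 3 at (2,2):
0 1 1 1 0
0 1 1 1 0
0 1 1 0 0
1 0 0 0 1
0 0 1 0 1

After press 4 at (2,0):
0 1 1 1 0
1 1 1 1 0
1 0 1 0 0
0 0 0 0 1
0 0 1 0 1

Lights still on: 12

Answer: no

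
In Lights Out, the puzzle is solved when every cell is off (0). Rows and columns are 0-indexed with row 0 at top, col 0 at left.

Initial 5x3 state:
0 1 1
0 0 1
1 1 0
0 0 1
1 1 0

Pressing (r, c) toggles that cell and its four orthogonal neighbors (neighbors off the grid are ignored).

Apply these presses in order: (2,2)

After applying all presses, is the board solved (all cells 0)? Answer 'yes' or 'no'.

After press 1 at (2,2):
0 1 1
0 0 0
1 0 1
0 0 0
1 1 0

Lights still on: 6

Answer: no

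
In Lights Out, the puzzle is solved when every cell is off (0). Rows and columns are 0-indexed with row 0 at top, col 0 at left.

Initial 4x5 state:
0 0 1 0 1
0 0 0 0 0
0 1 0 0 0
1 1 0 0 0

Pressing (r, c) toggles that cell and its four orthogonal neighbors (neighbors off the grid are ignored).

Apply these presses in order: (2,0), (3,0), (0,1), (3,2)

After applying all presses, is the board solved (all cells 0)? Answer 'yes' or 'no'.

After press 1 at (2,0):
0 0 1 0 1
1 0 0 0 0
1 0 0 0 0
0 1 0 0 0

After press 2 at (3,0):
0 0 1 0 1
1 0 0 0 0
0 0 0 0 0
1 0 0 0 0

After press 3 at (0,1):
1 1 0 0 1
1 1 0 0 0
0 0 0 0 0
1 0 0 0 0

After press 4 at (3,2):
1 1 0 0 1
1 1 0 0 0
0 0 1 0 0
1 1 1 1 0

Lights still on: 10

Answer: no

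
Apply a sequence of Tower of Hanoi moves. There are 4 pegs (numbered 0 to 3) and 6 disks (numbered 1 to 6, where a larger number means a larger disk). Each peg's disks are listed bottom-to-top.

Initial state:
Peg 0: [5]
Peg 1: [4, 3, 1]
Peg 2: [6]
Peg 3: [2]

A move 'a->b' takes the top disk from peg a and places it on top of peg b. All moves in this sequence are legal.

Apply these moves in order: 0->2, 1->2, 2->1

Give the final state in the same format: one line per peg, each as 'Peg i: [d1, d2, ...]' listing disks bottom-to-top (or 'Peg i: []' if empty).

After move 1 (0->2):
Peg 0: []
Peg 1: [4, 3, 1]
Peg 2: [6, 5]
Peg 3: [2]

After move 2 (1->2):
Peg 0: []
Peg 1: [4, 3]
Peg 2: [6, 5, 1]
Peg 3: [2]

After move 3 (2->1):
Peg 0: []
Peg 1: [4, 3, 1]
Peg 2: [6, 5]
Peg 3: [2]

Answer: Peg 0: []
Peg 1: [4, 3, 1]
Peg 2: [6, 5]
Peg 3: [2]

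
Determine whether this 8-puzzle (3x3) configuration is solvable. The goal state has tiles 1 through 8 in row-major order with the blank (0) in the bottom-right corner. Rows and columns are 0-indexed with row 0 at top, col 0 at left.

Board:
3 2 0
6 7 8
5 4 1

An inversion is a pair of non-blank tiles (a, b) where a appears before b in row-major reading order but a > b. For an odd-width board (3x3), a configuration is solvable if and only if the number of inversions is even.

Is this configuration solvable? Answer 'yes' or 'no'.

Answer: no

Derivation:
Inversions (pairs i<j in row-major order where tile[i] > tile[j] > 0): 15
15 is odd, so the puzzle is not solvable.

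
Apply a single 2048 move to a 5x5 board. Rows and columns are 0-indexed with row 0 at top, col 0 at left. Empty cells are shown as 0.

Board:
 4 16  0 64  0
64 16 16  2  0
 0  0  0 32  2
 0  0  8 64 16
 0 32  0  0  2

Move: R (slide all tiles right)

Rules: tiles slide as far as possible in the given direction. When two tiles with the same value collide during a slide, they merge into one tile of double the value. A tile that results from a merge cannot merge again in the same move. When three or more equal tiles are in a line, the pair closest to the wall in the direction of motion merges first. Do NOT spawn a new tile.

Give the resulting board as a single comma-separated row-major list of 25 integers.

Slide right:
row 0: [4, 16, 0, 64, 0] -> [0, 0, 4, 16, 64]
row 1: [64, 16, 16, 2, 0] -> [0, 0, 64, 32, 2]
row 2: [0, 0, 0, 32, 2] -> [0, 0, 0, 32, 2]
row 3: [0, 0, 8, 64, 16] -> [0, 0, 8, 64, 16]
row 4: [0, 32, 0, 0, 2] -> [0, 0, 0, 32, 2]

Answer: 0, 0, 4, 16, 64, 0, 0, 64, 32, 2, 0, 0, 0, 32, 2, 0, 0, 8, 64, 16, 0, 0, 0, 32, 2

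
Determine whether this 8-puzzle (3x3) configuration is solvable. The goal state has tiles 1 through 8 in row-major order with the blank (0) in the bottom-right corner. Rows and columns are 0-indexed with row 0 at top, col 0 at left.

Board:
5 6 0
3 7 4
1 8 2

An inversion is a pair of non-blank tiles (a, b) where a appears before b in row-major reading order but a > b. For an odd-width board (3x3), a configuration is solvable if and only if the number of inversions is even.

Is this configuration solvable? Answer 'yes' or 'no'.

Inversions (pairs i<j in row-major order where tile[i] > tile[j] > 0): 16
16 is even, so the puzzle is solvable.

Answer: yes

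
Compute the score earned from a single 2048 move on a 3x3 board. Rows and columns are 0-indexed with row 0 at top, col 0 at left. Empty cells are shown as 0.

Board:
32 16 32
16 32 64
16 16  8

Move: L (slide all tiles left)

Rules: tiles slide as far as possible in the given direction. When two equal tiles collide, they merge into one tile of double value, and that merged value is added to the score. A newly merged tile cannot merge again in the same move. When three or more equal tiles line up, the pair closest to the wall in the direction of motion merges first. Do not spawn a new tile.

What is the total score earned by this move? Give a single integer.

Answer: 32

Derivation:
Slide left:
row 0: [32, 16, 32] -> [32, 16, 32]  score +0 (running 0)
row 1: [16, 32, 64] -> [16, 32, 64]  score +0 (running 0)
row 2: [16, 16, 8] -> [32, 8, 0]  score +32 (running 32)
Board after move:
32 16 32
16 32 64
32  8  0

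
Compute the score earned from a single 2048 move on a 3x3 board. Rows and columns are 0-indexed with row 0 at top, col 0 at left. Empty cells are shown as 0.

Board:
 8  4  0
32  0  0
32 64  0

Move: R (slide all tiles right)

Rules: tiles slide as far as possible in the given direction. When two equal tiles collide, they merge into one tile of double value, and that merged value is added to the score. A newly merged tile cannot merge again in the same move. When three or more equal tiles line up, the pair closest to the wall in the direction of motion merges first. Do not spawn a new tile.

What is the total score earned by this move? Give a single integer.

Answer: 0

Derivation:
Slide right:
row 0: [8, 4, 0] -> [0, 8, 4]  score +0 (running 0)
row 1: [32, 0, 0] -> [0, 0, 32]  score +0 (running 0)
row 2: [32, 64, 0] -> [0, 32, 64]  score +0 (running 0)
Board after move:
 0  8  4
 0  0 32
 0 32 64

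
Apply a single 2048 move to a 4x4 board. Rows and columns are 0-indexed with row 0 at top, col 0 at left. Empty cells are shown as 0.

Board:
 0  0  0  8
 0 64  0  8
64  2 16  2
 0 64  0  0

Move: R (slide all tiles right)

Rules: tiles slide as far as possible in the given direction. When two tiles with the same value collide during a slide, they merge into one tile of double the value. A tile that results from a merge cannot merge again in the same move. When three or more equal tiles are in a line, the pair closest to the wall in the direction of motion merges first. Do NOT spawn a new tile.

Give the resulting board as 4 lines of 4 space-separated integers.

Answer:  0  0  0  8
 0  0 64  8
64  2 16  2
 0  0  0 64

Derivation:
Slide right:
row 0: [0, 0, 0, 8] -> [0, 0, 0, 8]
row 1: [0, 64, 0, 8] -> [0, 0, 64, 8]
row 2: [64, 2, 16, 2] -> [64, 2, 16, 2]
row 3: [0, 64, 0, 0] -> [0, 0, 0, 64]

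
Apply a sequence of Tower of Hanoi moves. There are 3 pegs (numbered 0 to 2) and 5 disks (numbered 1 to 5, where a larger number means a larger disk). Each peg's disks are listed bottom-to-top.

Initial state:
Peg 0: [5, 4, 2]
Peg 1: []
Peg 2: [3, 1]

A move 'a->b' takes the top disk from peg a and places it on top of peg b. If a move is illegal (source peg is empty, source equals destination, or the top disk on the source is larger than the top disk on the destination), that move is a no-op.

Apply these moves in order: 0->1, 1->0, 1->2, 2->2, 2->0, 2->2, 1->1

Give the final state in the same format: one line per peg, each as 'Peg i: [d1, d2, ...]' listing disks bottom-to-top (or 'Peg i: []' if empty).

Answer: Peg 0: [5, 4, 2, 1]
Peg 1: []
Peg 2: [3]

Derivation:
After move 1 (0->1):
Peg 0: [5, 4]
Peg 1: [2]
Peg 2: [3, 1]

After move 2 (1->0):
Peg 0: [5, 4, 2]
Peg 1: []
Peg 2: [3, 1]

After move 3 (1->2):
Peg 0: [5, 4, 2]
Peg 1: []
Peg 2: [3, 1]

After move 4 (2->2):
Peg 0: [5, 4, 2]
Peg 1: []
Peg 2: [3, 1]

After move 5 (2->0):
Peg 0: [5, 4, 2, 1]
Peg 1: []
Peg 2: [3]

After move 6 (2->2):
Peg 0: [5, 4, 2, 1]
Peg 1: []
Peg 2: [3]

After move 7 (1->1):
Peg 0: [5, 4, 2, 1]
Peg 1: []
Peg 2: [3]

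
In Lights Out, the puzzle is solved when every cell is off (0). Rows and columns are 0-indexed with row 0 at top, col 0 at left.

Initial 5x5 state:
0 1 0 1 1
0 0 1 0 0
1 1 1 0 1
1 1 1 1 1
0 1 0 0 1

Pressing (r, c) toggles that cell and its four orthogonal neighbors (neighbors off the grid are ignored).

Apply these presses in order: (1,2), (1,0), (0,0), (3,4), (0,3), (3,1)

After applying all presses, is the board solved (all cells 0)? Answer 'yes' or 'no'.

Answer: yes

Derivation:
After press 1 at (1,2):
0 1 1 1 1
0 1 0 1 0
1 1 0 0 1
1 1 1 1 1
0 1 0 0 1

After press 2 at (1,0):
1 1 1 1 1
1 0 0 1 0
0 1 0 0 1
1 1 1 1 1
0 1 0 0 1

After press 3 at (0,0):
0 0 1 1 1
0 0 0 1 0
0 1 0 0 1
1 1 1 1 1
0 1 0 0 1

After press 4 at (3,4):
0 0 1 1 1
0 0 0 1 0
0 1 0 0 0
1 1 1 0 0
0 1 0 0 0

After press 5 at (0,3):
0 0 0 0 0
0 0 0 0 0
0 1 0 0 0
1 1 1 0 0
0 1 0 0 0

After press 6 at (3,1):
0 0 0 0 0
0 0 0 0 0
0 0 0 0 0
0 0 0 0 0
0 0 0 0 0

Lights still on: 0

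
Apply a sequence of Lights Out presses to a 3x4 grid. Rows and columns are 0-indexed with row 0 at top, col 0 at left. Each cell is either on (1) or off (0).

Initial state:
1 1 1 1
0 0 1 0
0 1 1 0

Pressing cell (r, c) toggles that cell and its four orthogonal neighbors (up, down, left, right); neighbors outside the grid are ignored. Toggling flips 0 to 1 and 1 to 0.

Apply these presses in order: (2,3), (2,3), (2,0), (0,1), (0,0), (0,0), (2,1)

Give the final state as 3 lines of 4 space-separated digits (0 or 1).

Answer: 0 0 0 1
1 0 1 0
0 1 0 0

Derivation:
After press 1 at (2,3):
1 1 1 1
0 0 1 1
0 1 0 1

After press 2 at (2,3):
1 1 1 1
0 0 1 0
0 1 1 0

After press 3 at (2,0):
1 1 1 1
1 0 1 0
1 0 1 0

After press 4 at (0,1):
0 0 0 1
1 1 1 0
1 0 1 0

After press 5 at (0,0):
1 1 0 1
0 1 1 0
1 0 1 0

After press 6 at (0,0):
0 0 0 1
1 1 1 0
1 0 1 0

After press 7 at (2,1):
0 0 0 1
1 0 1 0
0 1 0 0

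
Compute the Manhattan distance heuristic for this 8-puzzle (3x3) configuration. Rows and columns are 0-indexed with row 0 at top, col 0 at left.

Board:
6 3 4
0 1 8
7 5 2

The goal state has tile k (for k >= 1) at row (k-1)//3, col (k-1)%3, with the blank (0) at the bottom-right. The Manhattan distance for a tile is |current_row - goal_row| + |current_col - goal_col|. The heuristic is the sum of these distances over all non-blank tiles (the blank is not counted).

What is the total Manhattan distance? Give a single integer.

Tile 6: at (0,0), goal (1,2), distance |0-1|+|0-2| = 3
Tile 3: at (0,1), goal (0,2), distance |0-0|+|1-2| = 1
Tile 4: at (0,2), goal (1,0), distance |0-1|+|2-0| = 3
Tile 1: at (1,1), goal (0,0), distance |1-0|+|1-0| = 2
Tile 8: at (1,2), goal (2,1), distance |1-2|+|2-1| = 2
Tile 7: at (2,0), goal (2,0), distance |2-2|+|0-0| = 0
Tile 5: at (2,1), goal (1,1), distance |2-1|+|1-1| = 1
Tile 2: at (2,2), goal (0,1), distance |2-0|+|2-1| = 3
Sum: 3 + 1 + 3 + 2 + 2 + 0 + 1 + 3 = 15

Answer: 15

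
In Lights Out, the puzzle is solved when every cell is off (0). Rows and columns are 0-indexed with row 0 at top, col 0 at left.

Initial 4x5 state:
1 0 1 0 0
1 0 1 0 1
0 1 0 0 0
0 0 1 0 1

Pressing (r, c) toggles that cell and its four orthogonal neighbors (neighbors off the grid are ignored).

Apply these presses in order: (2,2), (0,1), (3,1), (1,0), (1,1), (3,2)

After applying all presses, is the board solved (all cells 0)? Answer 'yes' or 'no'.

After press 1 at (2,2):
1 0 1 0 0
1 0 0 0 1
0 0 1 1 0
0 0 0 0 1

After press 2 at (0,1):
0 1 0 0 0
1 1 0 0 1
0 0 1 1 0
0 0 0 0 1

After press 3 at (3,1):
0 1 0 0 0
1 1 0 0 1
0 1 1 1 0
1 1 1 0 1

After press 4 at (1,0):
1 1 0 0 0
0 0 0 0 1
1 1 1 1 0
1 1 1 0 1

After press 5 at (1,1):
1 0 0 0 0
1 1 1 0 1
1 0 1 1 0
1 1 1 0 1

After press 6 at (3,2):
1 0 0 0 0
1 1 1 0 1
1 0 0 1 0
1 0 0 1 1

Lights still on: 10

Answer: no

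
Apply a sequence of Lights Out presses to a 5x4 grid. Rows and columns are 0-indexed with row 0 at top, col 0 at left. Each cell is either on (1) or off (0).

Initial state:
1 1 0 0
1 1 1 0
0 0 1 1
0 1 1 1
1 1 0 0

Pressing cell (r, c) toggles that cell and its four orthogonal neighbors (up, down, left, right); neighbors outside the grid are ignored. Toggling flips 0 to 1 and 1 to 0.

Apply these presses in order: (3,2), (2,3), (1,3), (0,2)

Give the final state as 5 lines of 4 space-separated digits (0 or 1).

Answer: 1 0 1 0
1 1 1 0
0 0 1 1
0 0 0 1
1 1 1 0

Derivation:
After press 1 at (3,2):
1 1 0 0
1 1 1 0
0 0 0 1
0 0 0 0
1 1 1 0

After press 2 at (2,3):
1 1 0 0
1 1 1 1
0 0 1 0
0 0 0 1
1 1 1 0

After press 3 at (1,3):
1 1 0 1
1 1 0 0
0 0 1 1
0 0 0 1
1 1 1 0

After press 4 at (0,2):
1 0 1 0
1 1 1 0
0 0 1 1
0 0 0 1
1 1 1 0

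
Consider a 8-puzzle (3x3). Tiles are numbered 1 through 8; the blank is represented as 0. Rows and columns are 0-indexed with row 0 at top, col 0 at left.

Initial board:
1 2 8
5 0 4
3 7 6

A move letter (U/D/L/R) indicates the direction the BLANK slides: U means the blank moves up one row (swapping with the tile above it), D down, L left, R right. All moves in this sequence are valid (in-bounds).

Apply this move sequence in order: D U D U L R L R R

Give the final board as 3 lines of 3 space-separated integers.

After move 1 (D):
1 2 8
5 7 4
3 0 6

After move 2 (U):
1 2 8
5 0 4
3 7 6

After move 3 (D):
1 2 8
5 7 4
3 0 6

After move 4 (U):
1 2 8
5 0 4
3 7 6

After move 5 (L):
1 2 8
0 5 4
3 7 6

After move 6 (R):
1 2 8
5 0 4
3 7 6

After move 7 (L):
1 2 8
0 5 4
3 7 6

After move 8 (R):
1 2 8
5 0 4
3 7 6

After move 9 (R):
1 2 8
5 4 0
3 7 6

Answer: 1 2 8
5 4 0
3 7 6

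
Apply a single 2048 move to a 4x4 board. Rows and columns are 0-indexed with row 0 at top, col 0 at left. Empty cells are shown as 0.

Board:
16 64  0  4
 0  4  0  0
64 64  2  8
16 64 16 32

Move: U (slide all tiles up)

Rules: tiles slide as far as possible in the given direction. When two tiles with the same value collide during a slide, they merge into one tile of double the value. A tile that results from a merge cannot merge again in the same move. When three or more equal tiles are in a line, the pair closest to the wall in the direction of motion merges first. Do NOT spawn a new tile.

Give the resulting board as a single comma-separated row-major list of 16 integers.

Answer: 16, 64, 2, 4, 64, 4, 16, 8, 16, 128, 0, 32, 0, 0, 0, 0

Derivation:
Slide up:
col 0: [16, 0, 64, 16] -> [16, 64, 16, 0]
col 1: [64, 4, 64, 64] -> [64, 4, 128, 0]
col 2: [0, 0, 2, 16] -> [2, 16, 0, 0]
col 3: [4, 0, 8, 32] -> [4, 8, 32, 0]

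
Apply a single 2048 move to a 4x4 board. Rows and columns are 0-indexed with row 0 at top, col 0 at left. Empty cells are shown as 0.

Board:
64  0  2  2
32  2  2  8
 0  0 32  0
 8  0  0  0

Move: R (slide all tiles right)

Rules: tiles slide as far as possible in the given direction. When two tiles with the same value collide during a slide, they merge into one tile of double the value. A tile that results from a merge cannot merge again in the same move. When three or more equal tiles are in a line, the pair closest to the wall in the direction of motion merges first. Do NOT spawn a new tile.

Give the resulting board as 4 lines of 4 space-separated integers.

Answer:  0  0 64  4
 0 32  4  8
 0  0  0 32
 0  0  0  8

Derivation:
Slide right:
row 0: [64, 0, 2, 2] -> [0, 0, 64, 4]
row 1: [32, 2, 2, 8] -> [0, 32, 4, 8]
row 2: [0, 0, 32, 0] -> [0, 0, 0, 32]
row 3: [8, 0, 0, 0] -> [0, 0, 0, 8]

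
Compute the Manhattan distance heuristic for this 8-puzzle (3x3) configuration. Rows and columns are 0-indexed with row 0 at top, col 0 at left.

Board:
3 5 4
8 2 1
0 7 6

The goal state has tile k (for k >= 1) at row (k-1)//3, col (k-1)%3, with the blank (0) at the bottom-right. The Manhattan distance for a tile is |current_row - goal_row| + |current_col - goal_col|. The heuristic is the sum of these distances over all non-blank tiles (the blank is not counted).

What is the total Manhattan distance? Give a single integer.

Tile 3: at (0,0), goal (0,2), distance |0-0|+|0-2| = 2
Tile 5: at (0,1), goal (1,1), distance |0-1|+|1-1| = 1
Tile 4: at (0,2), goal (1,0), distance |0-1|+|2-0| = 3
Tile 8: at (1,0), goal (2,1), distance |1-2|+|0-1| = 2
Tile 2: at (1,1), goal (0,1), distance |1-0|+|1-1| = 1
Tile 1: at (1,2), goal (0,0), distance |1-0|+|2-0| = 3
Tile 7: at (2,1), goal (2,0), distance |2-2|+|1-0| = 1
Tile 6: at (2,2), goal (1,2), distance |2-1|+|2-2| = 1
Sum: 2 + 1 + 3 + 2 + 1 + 3 + 1 + 1 = 14

Answer: 14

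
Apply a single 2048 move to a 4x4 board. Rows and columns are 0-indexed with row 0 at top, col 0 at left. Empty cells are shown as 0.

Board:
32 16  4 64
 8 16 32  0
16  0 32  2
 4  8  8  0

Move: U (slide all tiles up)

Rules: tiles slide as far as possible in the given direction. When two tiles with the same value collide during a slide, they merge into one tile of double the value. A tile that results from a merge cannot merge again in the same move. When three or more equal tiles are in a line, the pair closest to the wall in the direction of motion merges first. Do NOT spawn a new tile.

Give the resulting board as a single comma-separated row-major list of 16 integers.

Slide up:
col 0: [32, 8, 16, 4] -> [32, 8, 16, 4]
col 1: [16, 16, 0, 8] -> [32, 8, 0, 0]
col 2: [4, 32, 32, 8] -> [4, 64, 8, 0]
col 3: [64, 0, 2, 0] -> [64, 2, 0, 0]

Answer: 32, 32, 4, 64, 8, 8, 64, 2, 16, 0, 8, 0, 4, 0, 0, 0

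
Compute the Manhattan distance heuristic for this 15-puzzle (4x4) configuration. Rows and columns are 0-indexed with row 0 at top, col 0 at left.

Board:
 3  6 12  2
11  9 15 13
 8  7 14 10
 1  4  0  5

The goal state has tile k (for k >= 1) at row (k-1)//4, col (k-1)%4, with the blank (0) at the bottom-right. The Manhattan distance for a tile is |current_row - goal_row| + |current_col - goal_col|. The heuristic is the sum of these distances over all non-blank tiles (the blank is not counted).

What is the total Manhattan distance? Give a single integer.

Answer: 43

Derivation:
Tile 3: at (0,0), goal (0,2), distance |0-0|+|0-2| = 2
Tile 6: at (0,1), goal (1,1), distance |0-1|+|1-1| = 1
Tile 12: at (0,2), goal (2,3), distance |0-2|+|2-3| = 3
Tile 2: at (0,3), goal (0,1), distance |0-0|+|3-1| = 2
Tile 11: at (1,0), goal (2,2), distance |1-2|+|0-2| = 3
Tile 9: at (1,1), goal (2,0), distance |1-2|+|1-0| = 2
Tile 15: at (1,2), goal (3,2), distance |1-3|+|2-2| = 2
Tile 13: at (1,3), goal (3,0), distance |1-3|+|3-0| = 5
Tile 8: at (2,0), goal (1,3), distance |2-1|+|0-3| = 4
Tile 7: at (2,1), goal (1,2), distance |2-1|+|1-2| = 2
Tile 14: at (2,2), goal (3,1), distance |2-3|+|2-1| = 2
Tile 10: at (2,3), goal (2,1), distance |2-2|+|3-1| = 2
Tile 1: at (3,0), goal (0,0), distance |3-0|+|0-0| = 3
Tile 4: at (3,1), goal (0,3), distance |3-0|+|1-3| = 5
Tile 5: at (3,3), goal (1,0), distance |3-1|+|3-0| = 5
Sum: 2 + 1 + 3 + 2 + 3 + 2 + 2 + 5 + 4 + 2 + 2 + 2 + 3 + 5 + 5 = 43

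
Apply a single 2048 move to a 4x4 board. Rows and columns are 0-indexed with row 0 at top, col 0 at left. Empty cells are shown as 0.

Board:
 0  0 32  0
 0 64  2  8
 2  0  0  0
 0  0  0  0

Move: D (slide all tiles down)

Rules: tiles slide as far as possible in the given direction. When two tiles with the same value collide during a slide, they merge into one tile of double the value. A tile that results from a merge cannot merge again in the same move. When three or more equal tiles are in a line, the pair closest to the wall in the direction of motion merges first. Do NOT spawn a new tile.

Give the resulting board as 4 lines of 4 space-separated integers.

Answer:  0  0  0  0
 0  0  0  0
 0  0 32  0
 2 64  2  8

Derivation:
Slide down:
col 0: [0, 0, 2, 0] -> [0, 0, 0, 2]
col 1: [0, 64, 0, 0] -> [0, 0, 0, 64]
col 2: [32, 2, 0, 0] -> [0, 0, 32, 2]
col 3: [0, 8, 0, 0] -> [0, 0, 0, 8]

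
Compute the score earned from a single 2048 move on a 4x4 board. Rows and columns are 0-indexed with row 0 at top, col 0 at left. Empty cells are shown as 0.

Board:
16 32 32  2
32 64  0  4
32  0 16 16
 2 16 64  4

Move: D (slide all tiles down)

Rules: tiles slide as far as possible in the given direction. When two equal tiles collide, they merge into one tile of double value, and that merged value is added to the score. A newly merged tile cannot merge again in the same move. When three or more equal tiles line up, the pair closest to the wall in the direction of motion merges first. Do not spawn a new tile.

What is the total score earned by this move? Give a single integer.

Answer: 64

Derivation:
Slide down:
col 0: [16, 32, 32, 2] -> [0, 16, 64, 2]  score +64 (running 64)
col 1: [32, 64, 0, 16] -> [0, 32, 64, 16]  score +0 (running 64)
col 2: [32, 0, 16, 64] -> [0, 32, 16, 64]  score +0 (running 64)
col 3: [2, 4, 16, 4] -> [2, 4, 16, 4]  score +0 (running 64)
Board after move:
 0  0  0  2
16 32 32  4
64 64 16 16
 2 16 64  4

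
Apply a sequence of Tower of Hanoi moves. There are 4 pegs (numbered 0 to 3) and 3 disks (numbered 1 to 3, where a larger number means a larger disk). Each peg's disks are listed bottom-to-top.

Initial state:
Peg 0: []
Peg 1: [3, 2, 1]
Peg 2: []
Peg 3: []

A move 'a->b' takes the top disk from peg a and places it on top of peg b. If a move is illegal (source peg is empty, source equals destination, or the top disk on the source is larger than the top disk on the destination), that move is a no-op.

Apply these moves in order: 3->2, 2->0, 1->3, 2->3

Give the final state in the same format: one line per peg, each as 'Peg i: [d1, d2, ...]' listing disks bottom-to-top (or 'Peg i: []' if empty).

Answer: Peg 0: []
Peg 1: [3, 2]
Peg 2: []
Peg 3: [1]

Derivation:
After move 1 (3->2):
Peg 0: []
Peg 1: [3, 2, 1]
Peg 2: []
Peg 3: []

After move 2 (2->0):
Peg 0: []
Peg 1: [3, 2, 1]
Peg 2: []
Peg 3: []

After move 3 (1->3):
Peg 0: []
Peg 1: [3, 2]
Peg 2: []
Peg 3: [1]

After move 4 (2->3):
Peg 0: []
Peg 1: [3, 2]
Peg 2: []
Peg 3: [1]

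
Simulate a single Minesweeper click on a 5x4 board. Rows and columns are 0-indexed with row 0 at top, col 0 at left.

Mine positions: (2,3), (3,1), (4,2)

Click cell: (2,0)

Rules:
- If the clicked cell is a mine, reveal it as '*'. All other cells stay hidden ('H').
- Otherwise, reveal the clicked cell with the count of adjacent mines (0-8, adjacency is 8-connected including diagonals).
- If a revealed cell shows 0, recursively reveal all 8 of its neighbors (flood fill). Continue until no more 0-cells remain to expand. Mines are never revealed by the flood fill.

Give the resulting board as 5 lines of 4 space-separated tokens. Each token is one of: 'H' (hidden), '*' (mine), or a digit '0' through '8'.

H H H H
H H H H
1 H H H
H H H H
H H H H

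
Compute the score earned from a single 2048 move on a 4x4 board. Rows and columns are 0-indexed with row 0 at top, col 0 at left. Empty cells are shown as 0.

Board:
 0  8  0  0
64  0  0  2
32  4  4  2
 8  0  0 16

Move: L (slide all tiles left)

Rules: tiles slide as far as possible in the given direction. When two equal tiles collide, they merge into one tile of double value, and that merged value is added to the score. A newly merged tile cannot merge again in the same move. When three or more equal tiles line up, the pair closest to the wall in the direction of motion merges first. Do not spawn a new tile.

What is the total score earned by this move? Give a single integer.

Slide left:
row 0: [0, 8, 0, 0] -> [8, 0, 0, 0]  score +0 (running 0)
row 1: [64, 0, 0, 2] -> [64, 2, 0, 0]  score +0 (running 0)
row 2: [32, 4, 4, 2] -> [32, 8, 2, 0]  score +8 (running 8)
row 3: [8, 0, 0, 16] -> [8, 16, 0, 0]  score +0 (running 8)
Board after move:
 8  0  0  0
64  2  0  0
32  8  2  0
 8 16  0  0

Answer: 8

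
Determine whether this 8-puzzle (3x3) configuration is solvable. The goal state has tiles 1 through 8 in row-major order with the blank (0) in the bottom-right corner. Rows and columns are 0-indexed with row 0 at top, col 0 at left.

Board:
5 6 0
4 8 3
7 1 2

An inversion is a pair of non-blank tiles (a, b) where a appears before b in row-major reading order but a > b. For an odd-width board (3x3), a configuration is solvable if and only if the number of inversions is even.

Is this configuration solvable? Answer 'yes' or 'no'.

Answer: no

Derivation:
Inversions (pairs i<j in row-major order where tile[i] > tile[j] > 0): 19
19 is odd, so the puzzle is not solvable.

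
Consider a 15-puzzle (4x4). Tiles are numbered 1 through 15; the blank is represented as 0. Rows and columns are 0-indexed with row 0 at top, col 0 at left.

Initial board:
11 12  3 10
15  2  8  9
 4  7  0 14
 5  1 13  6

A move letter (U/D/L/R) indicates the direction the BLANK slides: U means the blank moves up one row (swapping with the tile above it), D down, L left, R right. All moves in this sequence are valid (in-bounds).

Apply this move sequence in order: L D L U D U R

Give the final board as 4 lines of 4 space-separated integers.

Answer: 11 12  3 10
15  2  8  9
 1  0  7 14
 4  5 13  6

Derivation:
After move 1 (L):
11 12  3 10
15  2  8  9
 4  0  7 14
 5  1 13  6

After move 2 (D):
11 12  3 10
15  2  8  9
 4  1  7 14
 5  0 13  6

After move 3 (L):
11 12  3 10
15  2  8  9
 4  1  7 14
 0  5 13  6

After move 4 (U):
11 12  3 10
15  2  8  9
 0  1  7 14
 4  5 13  6

After move 5 (D):
11 12  3 10
15  2  8  9
 4  1  7 14
 0  5 13  6

After move 6 (U):
11 12  3 10
15  2  8  9
 0  1  7 14
 4  5 13  6

After move 7 (R):
11 12  3 10
15  2  8  9
 1  0  7 14
 4  5 13  6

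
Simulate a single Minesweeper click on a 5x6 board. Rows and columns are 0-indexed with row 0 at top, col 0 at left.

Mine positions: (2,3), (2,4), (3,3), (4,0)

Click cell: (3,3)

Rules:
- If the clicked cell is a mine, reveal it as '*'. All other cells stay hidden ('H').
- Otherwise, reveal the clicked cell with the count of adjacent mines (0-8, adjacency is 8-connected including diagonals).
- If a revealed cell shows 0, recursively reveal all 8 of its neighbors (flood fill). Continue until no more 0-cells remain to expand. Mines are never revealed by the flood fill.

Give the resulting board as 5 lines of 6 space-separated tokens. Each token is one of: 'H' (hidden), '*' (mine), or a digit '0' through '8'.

H H H H H H
H H H H H H
H H H H H H
H H H * H H
H H H H H H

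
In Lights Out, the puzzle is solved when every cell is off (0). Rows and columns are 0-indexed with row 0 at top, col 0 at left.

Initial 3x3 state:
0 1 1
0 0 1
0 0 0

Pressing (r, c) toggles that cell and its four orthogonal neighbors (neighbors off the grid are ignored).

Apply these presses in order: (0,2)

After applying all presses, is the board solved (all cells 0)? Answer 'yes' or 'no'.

Answer: yes

Derivation:
After press 1 at (0,2):
0 0 0
0 0 0
0 0 0

Lights still on: 0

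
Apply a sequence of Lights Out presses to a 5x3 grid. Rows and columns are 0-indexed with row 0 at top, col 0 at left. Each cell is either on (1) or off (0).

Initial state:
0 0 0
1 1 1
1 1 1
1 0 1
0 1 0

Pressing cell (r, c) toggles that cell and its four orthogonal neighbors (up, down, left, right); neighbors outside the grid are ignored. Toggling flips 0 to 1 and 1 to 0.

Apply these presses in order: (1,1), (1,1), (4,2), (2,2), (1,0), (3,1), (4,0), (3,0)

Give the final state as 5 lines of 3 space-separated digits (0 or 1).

Answer: 1 0 0
0 0 0
1 1 0
0 0 0
0 0 1

Derivation:
After press 1 at (1,1):
0 1 0
0 0 0
1 0 1
1 0 1
0 1 0

After press 2 at (1,1):
0 0 0
1 1 1
1 1 1
1 0 1
0 1 0

After press 3 at (4,2):
0 0 0
1 1 1
1 1 1
1 0 0
0 0 1

After press 4 at (2,2):
0 0 0
1 1 0
1 0 0
1 0 1
0 0 1

After press 5 at (1,0):
1 0 0
0 0 0
0 0 0
1 0 1
0 0 1

After press 6 at (3,1):
1 0 0
0 0 0
0 1 0
0 1 0
0 1 1

After press 7 at (4,0):
1 0 0
0 0 0
0 1 0
1 1 0
1 0 1

After press 8 at (3,0):
1 0 0
0 0 0
1 1 0
0 0 0
0 0 1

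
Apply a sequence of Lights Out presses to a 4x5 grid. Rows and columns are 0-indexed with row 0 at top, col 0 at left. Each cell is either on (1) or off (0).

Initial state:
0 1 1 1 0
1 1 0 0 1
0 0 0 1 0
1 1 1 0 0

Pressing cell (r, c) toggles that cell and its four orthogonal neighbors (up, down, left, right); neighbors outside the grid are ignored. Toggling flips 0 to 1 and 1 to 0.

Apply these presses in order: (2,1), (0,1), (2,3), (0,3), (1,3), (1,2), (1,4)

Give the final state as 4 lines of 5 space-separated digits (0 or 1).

After press 1 at (2,1):
0 1 1 1 0
1 0 0 0 1
1 1 1 1 0
1 0 1 0 0

After press 2 at (0,1):
1 0 0 1 0
1 1 0 0 1
1 1 1 1 0
1 0 1 0 0

After press 3 at (2,3):
1 0 0 1 0
1 1 0 1 1
1 1 0 0 1
1 0 1 1 0

After press 4 at (0,3):
1 0 1 0 1
1 1 0 0 1
1 1 0 0 1
1 0 1 1 0

After press 5 at (1,3):
1 0 1 1 1
1 1 1 1 0
1 1 0 1 1
1 0 1 1 0

After press 6 at (1,2):
1 0 0 1 1
1 0 0 0 0
1 1 1 1 1
1 0 1 1 0

After press 7 at (1,4):
1 0 0 1 0
1 0 0 1 1
1 1 1 1 0
1 0 1 1 0

Answer: 1 0 0 1 0
1 0 0 1 1
1 1 1 1 0
1 0 1 1 0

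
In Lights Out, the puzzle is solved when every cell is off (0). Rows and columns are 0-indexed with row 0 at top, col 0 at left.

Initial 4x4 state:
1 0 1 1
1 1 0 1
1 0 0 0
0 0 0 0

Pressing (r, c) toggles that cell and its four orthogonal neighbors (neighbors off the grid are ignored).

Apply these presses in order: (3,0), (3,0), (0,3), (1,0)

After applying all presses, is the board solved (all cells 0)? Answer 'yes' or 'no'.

After press 1 at (3,0):
1 0 1 1
1 1 0 1
0 0 0 0
1 1 0 0

After press 2 at (3,0):
1 0 1 1
1 1 0 1
1 0 0 0
0 0 0 0

After press 3 at (0,3):
1 0 0 0
1 1 0 0
1 0 0 0
0 0 0 0

After press 4 at (1,0):
0 0 0 0
0 0 0 0
0 0 0 0
0 0 0 0

Lights still on: 0

Answer: yes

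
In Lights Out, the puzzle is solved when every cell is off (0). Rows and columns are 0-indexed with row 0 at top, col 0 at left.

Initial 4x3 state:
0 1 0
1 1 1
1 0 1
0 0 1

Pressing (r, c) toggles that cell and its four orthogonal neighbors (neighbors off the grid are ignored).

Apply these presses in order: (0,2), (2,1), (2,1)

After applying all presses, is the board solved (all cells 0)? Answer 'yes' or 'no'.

After press 1 at (0,2):
0 0 1
1 1 0
1 0 1
0 0 1

After press 2 at (2,1):
0 0 1
1 0 0
0 1 0
0 1 1

After press 3 at (2,1):
0 0 1
1 1 0
1 0 1
0 0 1

Lights still on: 6

Answer: no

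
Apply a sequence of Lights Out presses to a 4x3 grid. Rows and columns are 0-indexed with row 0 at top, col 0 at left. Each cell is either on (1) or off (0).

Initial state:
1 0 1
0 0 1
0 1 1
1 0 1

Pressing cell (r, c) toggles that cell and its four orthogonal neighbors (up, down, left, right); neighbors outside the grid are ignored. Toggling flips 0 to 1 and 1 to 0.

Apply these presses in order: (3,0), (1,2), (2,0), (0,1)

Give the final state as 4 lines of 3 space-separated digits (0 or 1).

Answer: 0 1 1
1 0 0
0 0 0
1 1 1

Derivation:
After press 1 at (3,0):
1 0 1
0 0 1
1 1 1
0 1 1

After press 2 at (1,2):
1 0 0
0 1 0
1 1 0
0 1 1

After press 3 at (2,0):
1 0 0
1 1 0
0 0 0
1 1 1

After press 4 at (0,1):
0 1 1
1 0 0
0 0 0
1 1 1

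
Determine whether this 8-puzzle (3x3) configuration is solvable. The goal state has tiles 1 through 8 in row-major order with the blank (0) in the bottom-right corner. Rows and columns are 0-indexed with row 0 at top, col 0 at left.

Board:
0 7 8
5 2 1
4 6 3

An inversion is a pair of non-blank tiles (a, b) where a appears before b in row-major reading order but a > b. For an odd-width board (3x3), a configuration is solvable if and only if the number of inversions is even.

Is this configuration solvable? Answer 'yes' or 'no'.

Inversions (pairs i<j in row-major order where tile[i] > tile[j] > 0): 19
19 is odd, so the puzzle is not solvable.

Answer: no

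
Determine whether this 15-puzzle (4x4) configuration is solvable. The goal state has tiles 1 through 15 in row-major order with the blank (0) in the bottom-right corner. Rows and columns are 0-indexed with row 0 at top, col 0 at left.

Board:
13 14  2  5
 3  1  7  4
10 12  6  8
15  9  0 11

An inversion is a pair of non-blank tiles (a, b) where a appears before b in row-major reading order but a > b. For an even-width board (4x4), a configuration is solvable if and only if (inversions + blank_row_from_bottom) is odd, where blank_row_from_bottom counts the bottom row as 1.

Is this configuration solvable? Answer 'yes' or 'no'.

Answer: yes

Derivation:
Inversions: 40
Blank is in row 3 (0-indexed from top), which is row 1 counting from the bottom (bottom = 1).
40 + 1 = 41, which is odd, so the puzzle is solvable.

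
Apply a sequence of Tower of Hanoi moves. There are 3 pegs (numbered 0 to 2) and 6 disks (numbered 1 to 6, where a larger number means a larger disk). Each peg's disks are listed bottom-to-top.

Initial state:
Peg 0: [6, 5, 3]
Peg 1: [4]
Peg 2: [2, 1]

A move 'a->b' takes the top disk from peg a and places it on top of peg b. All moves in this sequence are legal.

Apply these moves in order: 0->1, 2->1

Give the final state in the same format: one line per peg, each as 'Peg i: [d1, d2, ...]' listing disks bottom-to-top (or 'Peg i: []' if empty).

Answer: Peg 0: [6, 5]
Peg 1: [4, 3, 1]
Peg 2: [2]

Derivation:
After move 1 (0->1):
Peg 0: [6, 5]
Peg 1: [4, 3]
Peg 2: [2, 1]

After move 2 (2->1):
Peg 0: [6, 5]
Peg 1: [4, 3, 1]
Peg 2: [2]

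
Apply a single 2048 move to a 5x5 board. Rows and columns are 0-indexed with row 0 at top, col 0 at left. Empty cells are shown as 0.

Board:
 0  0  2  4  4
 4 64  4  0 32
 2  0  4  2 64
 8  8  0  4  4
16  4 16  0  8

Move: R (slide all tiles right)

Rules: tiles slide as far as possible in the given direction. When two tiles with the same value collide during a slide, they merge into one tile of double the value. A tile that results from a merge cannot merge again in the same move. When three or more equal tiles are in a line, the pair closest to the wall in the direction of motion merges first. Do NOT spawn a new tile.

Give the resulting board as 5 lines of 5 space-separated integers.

Slide right:
row 0: [0, 0, 2, 4, 4] -> [0, 0, 0, 2, 8]
row 1: [4, 64, 4, 0, 32] -> [0, 4, 64, 4, 32]
row 2: [2, 0, 4, 2, 64] -> [0, 2, 4, 2, 64]
row 3: [8, 8, 0, 4, 4] -> [0, 0, 0, 16, 8]
row 4: [16, 4, 16, 0, 8] -> [0, 16, 4, 16, 8]

Answer:  0  0  0  2  8
 0  4 64  4 32
 0  2  4  2 64
 0  0  0 16  8
 0 16  4 16  8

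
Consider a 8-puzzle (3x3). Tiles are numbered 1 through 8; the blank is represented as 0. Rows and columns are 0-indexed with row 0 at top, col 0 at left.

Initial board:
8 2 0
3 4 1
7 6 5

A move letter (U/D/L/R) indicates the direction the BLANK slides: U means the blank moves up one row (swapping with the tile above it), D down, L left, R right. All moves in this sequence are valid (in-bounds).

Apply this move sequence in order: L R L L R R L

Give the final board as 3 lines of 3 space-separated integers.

Answer: 8 0 2
3 4 1
7 6 5

Derivation:
After move 1 (L):
8 0 2
3 4 1
7 6 5

After move 2 (R):
8 2 0
3 4 1
7 6 5

After move 3 (L):
8 0 2
3 4 1
7 6 5

After move 4 (L):
0 8 2
3 4 1
7 6 5

After move 5 (R):
8 0 2
3 4 1
7 6 5

After move 6 (R):
8 2 0
3 4 1
7 6 5

After move 7 (L):
8 0 2
3 4 1
7 6 5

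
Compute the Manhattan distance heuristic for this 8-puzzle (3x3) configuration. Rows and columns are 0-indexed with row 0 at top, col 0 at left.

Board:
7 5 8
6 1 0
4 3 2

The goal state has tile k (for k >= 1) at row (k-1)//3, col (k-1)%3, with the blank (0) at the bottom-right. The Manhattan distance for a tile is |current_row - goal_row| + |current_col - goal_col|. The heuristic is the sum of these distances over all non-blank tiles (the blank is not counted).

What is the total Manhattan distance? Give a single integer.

Tile 7: at (0,0), goal (2,0), distance |0-2|+|0-0| = 2
Tile 5: at (0,1), goal (1,1), distance |0-1|+|1-1| = 1
Tile 8: at (0,2), goal (2,1), distance |0-2|+|2-1| = 3
Tile 6: at (1,0), goal (1,2), distance |1-1|+|0-2| = 2
Tile 1: at (1,1), goal (0,0), distance |1-0|+|1-0| = 2
Tile 4: at (2,0), goal (1,0), distance |2-1|+|0-0| = 1
Tile 3: at (2,1), goal (0,2), distance |2-0|+|1-2| = 3
Tile 2: at (2,2), goal (0,1), distance |2-0|+|2-1| = 3
Sum: 2 + 1 + 3 + 2 + 2 + 1 + 3 + 3 = 17

Answer: 17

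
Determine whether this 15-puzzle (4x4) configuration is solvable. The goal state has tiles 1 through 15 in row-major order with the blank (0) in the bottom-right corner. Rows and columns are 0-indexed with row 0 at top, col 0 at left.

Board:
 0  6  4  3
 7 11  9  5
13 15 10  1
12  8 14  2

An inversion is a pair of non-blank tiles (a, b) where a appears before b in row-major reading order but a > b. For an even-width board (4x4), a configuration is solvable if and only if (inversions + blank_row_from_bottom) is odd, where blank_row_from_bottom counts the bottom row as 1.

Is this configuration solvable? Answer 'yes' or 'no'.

Inversions: 43
Blank is in row 0 (0-indexed from top), which is row 4 counting from the bottom (bottom = 1).
43 + 4 = 47, which is odd, so the puzzle is solvable.

Answer: yes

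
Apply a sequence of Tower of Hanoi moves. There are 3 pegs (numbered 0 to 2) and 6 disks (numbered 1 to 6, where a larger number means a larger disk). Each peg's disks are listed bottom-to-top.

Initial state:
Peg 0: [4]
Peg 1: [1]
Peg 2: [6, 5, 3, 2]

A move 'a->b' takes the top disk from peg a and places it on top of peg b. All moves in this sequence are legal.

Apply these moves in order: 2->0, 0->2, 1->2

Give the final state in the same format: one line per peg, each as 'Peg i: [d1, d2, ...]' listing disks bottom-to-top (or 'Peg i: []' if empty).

Answer: Peg 0: [4]
Peg 1: []
Peg 2: [6, 5, 3, 2, 1]

Derivation:
After move 1 (2->0):
Peg 0: [4, 2]
Peg 1: [1]
Peg 2: [6, 5, 3]

After move 2 (0->2):
Peg 0: [4]
Peg 1: [1]
Peg 2: [6, 5, 3, 2]

After move 3 (1->2):
Peg 0: [4]
Peg 1: []
Peg 2: [6, 5, 3, 2, 1]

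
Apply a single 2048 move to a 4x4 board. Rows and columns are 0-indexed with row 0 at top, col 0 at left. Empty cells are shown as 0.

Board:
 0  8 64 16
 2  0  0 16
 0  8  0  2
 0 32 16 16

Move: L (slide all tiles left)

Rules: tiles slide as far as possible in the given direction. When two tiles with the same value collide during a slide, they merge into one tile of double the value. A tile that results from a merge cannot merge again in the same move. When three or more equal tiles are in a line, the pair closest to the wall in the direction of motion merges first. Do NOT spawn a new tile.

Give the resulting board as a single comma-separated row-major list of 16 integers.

Answer: 8, 64, 16, 0, 2, 16, 0, 0, 8, 2, 0, 0, 32, 32, 0, 0

Derivation:
Slide left:
row 0: [0, 8, 64, 16] -> [8, 64, 16, 0]
row 1: [2, 0, 0, 16] -> [2, 16, 0, 0]
row 2: [0, 8, 0, 2] -> [8, 2, 0, 0]
row 3: [0, 32, 16, 16] -> [32, 32, 0, 0]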